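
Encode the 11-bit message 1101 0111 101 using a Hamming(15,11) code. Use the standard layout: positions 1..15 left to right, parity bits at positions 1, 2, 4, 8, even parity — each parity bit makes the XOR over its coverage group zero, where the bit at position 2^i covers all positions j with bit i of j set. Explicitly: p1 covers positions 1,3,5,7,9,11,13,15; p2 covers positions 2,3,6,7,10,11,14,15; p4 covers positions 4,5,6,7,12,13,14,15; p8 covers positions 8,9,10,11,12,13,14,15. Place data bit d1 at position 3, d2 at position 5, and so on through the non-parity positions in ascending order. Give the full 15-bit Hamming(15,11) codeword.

Place data bits at non-power-of-two positions: b3=1, b5=1, b6=0, b7=1, b9=0, b10=1, b11=1, b12=1, b13=1, b14=0, b15=1.
p1 = XOR of data positions {3,5,7,9,11,13,15} = 1⊕1⊕1⊕0⊕1⊕1⊕1 = 0
p2 = XOR of data positions {3,6,7,10,11,14,15} = 1⊕0⊕1⊕1⊕1⊕0⊕1 = 1
p4 = XOR of data positions {5,6,7,12,13,14,15} = 1⊕0⊕1⊕1⊕1⊕0⊕1 = 1
p8 = XOR of data positions {9,10,11,12,13,14,15} = 0⊕1⊕1⊕1⊕1⊕0⊕1 = 1
Codeword b1..b15 = 011110110111101

011110110111101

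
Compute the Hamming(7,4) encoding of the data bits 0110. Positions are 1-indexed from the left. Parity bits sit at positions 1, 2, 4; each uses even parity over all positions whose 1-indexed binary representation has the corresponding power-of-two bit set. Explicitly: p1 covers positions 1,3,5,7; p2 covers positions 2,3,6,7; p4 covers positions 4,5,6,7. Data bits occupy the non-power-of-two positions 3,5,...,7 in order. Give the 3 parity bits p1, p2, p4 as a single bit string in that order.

Place data bits at non-power-of-two positions: b3=0, b5=1, b6=1, b7=0.
p1 = XOR of data positions {3,5,7} = 0⊕1⊕0 = 1
p2 = XOR of data positions {3,6,7} = 0⊕1⊕0 = 1
p4 = XOR of data positions {5,6,7} = 1⊕1⊕0 = 0
Parity bits p1,p2,p4 = 110

110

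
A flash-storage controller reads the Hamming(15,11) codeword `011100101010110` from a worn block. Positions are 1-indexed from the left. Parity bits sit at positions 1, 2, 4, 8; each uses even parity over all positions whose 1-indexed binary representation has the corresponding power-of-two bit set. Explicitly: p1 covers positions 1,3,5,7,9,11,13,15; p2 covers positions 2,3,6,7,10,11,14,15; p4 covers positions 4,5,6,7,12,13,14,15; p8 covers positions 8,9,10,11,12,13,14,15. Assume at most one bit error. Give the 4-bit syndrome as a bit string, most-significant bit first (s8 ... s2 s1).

0011

s1: b1⊕b3⊕b5⊕b7⊕b9⊕b11⊕b13⊕b15 = 0⊕1⊕0⊕1⊕1⊕1⊕1⊕0 = 1
s2: b2⊕b3⊕b6⊕b7⊕b10⊕b11⊕b14⊕b15 = 1⊕1⊕0⊕1⊕0⊕1⊕1⊕0 = 1
s4: b4⊕b5⊕b6⊕b7⊕b12⊕b13⊕b14⊕b15 = 1⊕0⊕0⊕1⊕0⊕1⊕1⊕0 = 0
s8: b8⊕b9⊕b10⊕b11⊕b12⊕b13⊕b14⊕b15 = 0⊕1⊕0⊕1⊕0⊕1⊕1⊕0 = 0
Syndrome (s8...s1) = 0011 → position 3.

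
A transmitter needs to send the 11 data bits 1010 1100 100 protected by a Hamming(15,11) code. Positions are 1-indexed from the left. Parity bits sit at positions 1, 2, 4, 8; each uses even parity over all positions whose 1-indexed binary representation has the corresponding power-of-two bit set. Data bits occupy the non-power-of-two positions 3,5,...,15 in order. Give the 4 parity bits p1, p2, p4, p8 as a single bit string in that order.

Place data bits at non-power-of-two positions: b3=1, b5=0, b6=1, b7=0, b9=1, b10=1, b11=0, b12=0, b13=1, b14=0, b15=0.
p1 = XOR of data positions {3,5,7,9,11,13,15} = 1⊕0⊕0⊕1⊕0⊕1⊕0 = 1
p2 = XOR of data positions {3,6,7,10,11,14,15} = 1⊕1⊕0⊕1⊕0⊕0⊕0 = 1
p4 = XOR of data positions {5,6,7,12,13,14,15} = 0⊕1⊕0⊕0⊕1⊕0⊕0 = 0
p8 = XOR of data positions {9,10,11,12,13,14,15} = 1⊕1⊕0⊕0⊕1⊕0⊕0 = 1
Parity bits p1,p2,p4,p8 = 1101

1101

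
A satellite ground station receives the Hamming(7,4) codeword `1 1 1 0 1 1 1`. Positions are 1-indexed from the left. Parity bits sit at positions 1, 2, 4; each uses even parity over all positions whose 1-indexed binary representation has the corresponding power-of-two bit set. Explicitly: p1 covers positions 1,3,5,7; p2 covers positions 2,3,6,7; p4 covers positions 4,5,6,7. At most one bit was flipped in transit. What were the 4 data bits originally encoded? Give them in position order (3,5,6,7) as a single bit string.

1111

s1: b1⊕b3⊕b5⊕b7 = 1⊕1⊕1⊕1 = 0
s2: b2⊕b3⊕b6⊕b7 = 1⊕1⊕1⊕1 = 0
s4: b4⊕b5⊕b6⊕b7 = 0⊕1⊕1⊕1 = 1
Syndrome (s4...s1) = 100 → position 4.
Flip bit 4: corrected codeword = 1111111
Data bits at positions 3,5,6,7: 1111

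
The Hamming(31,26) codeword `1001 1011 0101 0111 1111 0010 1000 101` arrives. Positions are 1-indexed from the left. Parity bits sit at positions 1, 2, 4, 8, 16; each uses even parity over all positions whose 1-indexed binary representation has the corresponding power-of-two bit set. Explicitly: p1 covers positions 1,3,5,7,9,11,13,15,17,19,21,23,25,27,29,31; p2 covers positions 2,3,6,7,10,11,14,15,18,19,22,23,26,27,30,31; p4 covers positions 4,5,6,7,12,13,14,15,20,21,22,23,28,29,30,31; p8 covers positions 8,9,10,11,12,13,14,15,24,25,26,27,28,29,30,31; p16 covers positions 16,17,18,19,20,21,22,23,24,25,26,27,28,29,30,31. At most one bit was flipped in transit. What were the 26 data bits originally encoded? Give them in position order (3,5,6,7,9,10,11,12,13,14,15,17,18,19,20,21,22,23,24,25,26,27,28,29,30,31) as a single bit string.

01010101011111100101000101

s1: b1⊕b3⊕b5⊕b7⊕b9⊕b11⊕b13⊕b15⊕b17⊕b19⊕b21⊕b23⊕b25⊕b27⊕b29⊕b31 = 1⊕0⊕1⊕1⊕0⊕0⊕0⊕1⊕1⊕1⊕0⊕1⊕1⊕0⊕1⊕1 = 0
s2: b2⊕b3⊕b6⊕b7⊕b10⊕b11⊕b14⊕b15⊕b18⊕b19⊕b22⊕b23⊕b26⊕b27⊕b30⊕b31 = 0⊕0⊕0⊕1⊕1⊕0⊕1⊕1⊕1⊕1⊕0⊕1⊕0⊕0⊕0⊕1 = 0
s4: b4⊕b5⊕b6⊕b7⊕b12⊕b13⊕b14⊕b15⊕b20⊕b21⊕b22⊕b23⊕b28⊕b29⊕b30⊕b31 = 1⊕1⊕0⊕1⊕1⊕0⊕1⊕1⊕1⊕0⊕0⊕1⊕0⊕1⊕0⊕1 = 0
s8: b8⊕b9⊕b10⊕b11⊕b12⊕b13⊕b14⊕b15⊕b24⊕b25⊕b26⊕b27⊕b28⊕b29⊕b30⊕b31 = 1⊕0⊕1⊕0⊕1⊕0⊕1⊕1⊕0⊕1⊕0⊕0⊕0⊕1⊕0⊕1 = 0
s16: b16⊕b17⊕b18⊕b19⊕b20⊕b21⊕b22⊕b23⊕b24⊕b25⊕b26⊕b27⊕b28⊕b29⊕b30⊕b31 = 1⊕1⊕1⊕1⊕1⊕0⊕0⊕1⊕0⊕1⊕0⊕0⊕0⊕1⊕0⊕1 = 1
Syndrome (s16...s1) = 10000 → position 16.
Flip bit 16: corrected codeword = 1001101101010110111100101000101
Data bits at positions 3,5,6,7,9,10,11,12,13,14,15,17,18,19,20,21,22,23,24,25,26,27,28,29,30,31: 01010101011111100101000101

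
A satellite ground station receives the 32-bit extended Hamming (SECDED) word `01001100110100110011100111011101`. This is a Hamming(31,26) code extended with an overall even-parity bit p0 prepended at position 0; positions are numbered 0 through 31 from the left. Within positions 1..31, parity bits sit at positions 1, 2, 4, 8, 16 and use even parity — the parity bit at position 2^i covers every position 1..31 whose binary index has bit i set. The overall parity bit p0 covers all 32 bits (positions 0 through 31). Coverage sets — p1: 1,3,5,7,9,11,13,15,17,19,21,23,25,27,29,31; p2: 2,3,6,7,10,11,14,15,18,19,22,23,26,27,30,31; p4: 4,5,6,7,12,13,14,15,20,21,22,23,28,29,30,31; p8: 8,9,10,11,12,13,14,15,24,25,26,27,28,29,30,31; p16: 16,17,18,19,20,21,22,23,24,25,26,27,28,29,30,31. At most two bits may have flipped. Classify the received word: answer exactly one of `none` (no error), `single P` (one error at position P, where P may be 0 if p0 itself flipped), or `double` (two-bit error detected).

double

s1: b1⊕b3⊕b5⊕b7⊕b9⊕b11⊕b13⊕b15⊕b17⊕b19⊕b21⊕b23⊕b25⊕b27⊕b29⊕b31 = 1⊕0⊕1⊕0⊕1⊕1⊕0⊕1⊕0⊕1⊕0⊕1⊕1⊕1⊕1⊕1 = 1
s2: b2⊕b3⊕b6⊕b7⊕b10⊕b11⊕b14⊕b15⊕b18⊕b19⊕b22⊕b23⊕b26⊕b27⊕b30⊕b31 = 0⊕0⊕0⊕0⊕0⊕1⊕1⊕1⊕1⊕1⊕0⊕1⊕0⊕1⊕0⊕1 = 0
s4: b4⊕b5⊕b6⊕b7⊕b12⊕b13⊕b14⊕b15⊕b20⊕b21⊕b22⊕b23⊕b28⊕b29⊕b30⊕b31 = 1⊕1⊕0⊕0⊕0⊕0⊕1⊕1⊕1⊕0⊕0⊕1⊕1⊕1⊕0⊕1 = 1
s8: b8⊕b9⊕b10⊕b11⊕b12⊕b13⊕b14⊕b15⊕b24⊕b25⊕b26⊕b27⊕b28⊕b29⊕b30⊕b31 = 1⊕1⊕0⊕1⊕0⊕0⊕1⊕1⊕1⊕1⊕0⊕1⊕1⊕1⊕0⊕1 = 1
s16: b16⊕b17⊕b18⊕b19⊕b20⊕b21⊕b22⊕b23⊕b24⊕b25⊕b26⊕b27⊕b28⊕b29⊕b30⊕b31 = 0⊕0⊕1⊕1⊕1⊕0⊕0⊕1⊕1⊕1⊕0⊕1⊕1⊕1⊕0⊕1 = 0
Syndrome (s16...s1) = 01101 → position 13.
Overall parity (XOR of all 32 bits, including p0): 0⊕1⊕0⊕0⊕1⊕1⊕0⊕0⊕1⊕1⊕0⊕1⊕0⊕0⊕1⊕1⊕0⊕0⊕1⊕1⊕1⊕0⊕0⊕1⊕1⊕1⊕0⊕1⊕1⊕1⊕0⊕1 = 0
Overall=0, syndrome position=13 → double-bit error detected (uncorrectable).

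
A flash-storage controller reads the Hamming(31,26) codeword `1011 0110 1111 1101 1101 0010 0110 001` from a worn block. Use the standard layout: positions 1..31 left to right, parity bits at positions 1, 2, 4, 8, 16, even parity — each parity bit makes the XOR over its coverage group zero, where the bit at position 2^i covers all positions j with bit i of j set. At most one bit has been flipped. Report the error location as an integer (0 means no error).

14

s1: b1⊕b3⊕b5⊕b7⊕b9⊕b11⊕b13⊕b15⊕b17⊕b19⊕b21⊕b23⊕b25⊕b27⊕b29⊕b31 = 1⊕1⊕0⊕1⊕1⊕1⊕1⊕0⊕1⊕0⊕0⊕1⊕0⊕1⊕0⊕1 = 0
s2: b2⊕b3⊕b6⊕b7⊕b10⊕b11⊕b14⊕b15⊕b18⊕b19⊕b22⊕b23⊕b26⊕b27⊕b30⊕b31 = 0⊕1⊕1⊕1⊕1⊕1⊕1⊕0⊕1⊕0⊕0⊕1⊕1⊕1⊕0⊕1 = 1
s4: b4⊕b5⊕b6⊕b7⊕b12⊕b13⊕b14⊕b15⊕b20⊕b21⊕b22⊕b23⊕b28⊕b29⊕b30⊕b31 = 1⊕0⊕1⊕1⊕1⊕1⊕1⊕0⊕1⊕0⊕0⊕1⊕0⊕0⊕0⊕1 = 1
s8: b8⊕b9⊕b10⊕b11⊕b12⊕b13⊕b14⊕b15⊕b24⊕b25⊕b26⊕b27⊕b28⊕b29⊕b30⊕b31 = 0⊕1⊕1⊕1⊕1⊕1⊕1⊕0⊕0⊕0⊕1⊕1⊕0⊕0⊕0⊕1 = 1
s16: b16⊕b17⊕b18⊕b19⊕b20⊕b21⊕b22⊕b23⊕b24⊕b25⊕b26⊕b27⊕b28⊕b29⊕b30⊕b31 = 1⊕1⊕1⊕0⊕1⊕0⊕0⊕1⊕0⊕0⊕1⊕1⊕0⊕0⊕0⊕1 = 0
Syndrome (s16...s1) = 01110 → position 14.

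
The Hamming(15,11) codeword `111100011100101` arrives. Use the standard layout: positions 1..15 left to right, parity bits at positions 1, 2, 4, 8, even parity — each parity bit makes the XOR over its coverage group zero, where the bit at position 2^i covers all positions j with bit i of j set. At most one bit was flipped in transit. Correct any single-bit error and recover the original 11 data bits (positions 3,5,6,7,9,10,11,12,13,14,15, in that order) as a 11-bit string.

10001100001

s1: b1⊕b3⊕b5⊕b7⊕b9⊕b11⊕b13⊕b15 = 1⊕1⊕0⊕0⊕1⊕0⊕1⊕1 = 1
s2: b2⊕b3⊕b6⊕b7⊕b10⊕b11⊕b14⊕b15 = 1⊕1⊕0⊕0⊕1⊕0⊕0⊕1 = 0
s4: b4⊕b5⊕b6⊕b7⊕b12⊕b13⊕b14⊕b15 = 1⊕0⊕0⊕0⊕0⊕1⊕0⊕1 = 1
s8: b8⊕b9⊕b10⊕b11⊕b12⊕b13⊕b14⊕b15 = 1⊕1⊕1⊕0⊕0⊕1⊕0⊕1 = 1
Syndrome (s8...s1) = 1101 → position 13.
Flip bit 13: corrected codeword = 111100011100001
Data bits at positions 3,5,6,7,9,10,11,12,13,14,15: 10001100001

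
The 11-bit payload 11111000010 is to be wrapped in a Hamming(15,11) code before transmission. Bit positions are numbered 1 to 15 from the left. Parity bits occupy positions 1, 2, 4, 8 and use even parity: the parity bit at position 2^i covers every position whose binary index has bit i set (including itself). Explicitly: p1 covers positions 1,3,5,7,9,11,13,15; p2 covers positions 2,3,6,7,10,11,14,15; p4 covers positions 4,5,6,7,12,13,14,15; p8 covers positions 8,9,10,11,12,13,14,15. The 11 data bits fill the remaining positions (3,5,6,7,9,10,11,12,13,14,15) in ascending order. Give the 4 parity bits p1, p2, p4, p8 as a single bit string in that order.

Place data bits at non-power-of-two positions: b3=1, b5=1, b6=1, b7=1, b9=1, b10=0, b11=0, b12=0, b13=0, b14=1, b15=0.
p1 = XOR of data positions {3,5,7,9,11,13,15} = 1⊕1⊕1⊕1⊕0⊕0⊕0 = 0
p2 = XOR of data positions {3,6,7,10,11,14,15} = 1⊕1⊕1⊕0⊕0⊕1⊕0 = 0
p4 = XOR of data positions {5,6,7,12,13,14,15} = 1⊕1⊕1⊕0⊕0⊕1⊕0 = 0
p8 = XOR of data positions {9,10,11,12,13,14,15} = 1⊕0⊕0⊕0⊕0⊕1⊕0 = 0
Parity bits p1,p2,p4,p8 = 0000

0000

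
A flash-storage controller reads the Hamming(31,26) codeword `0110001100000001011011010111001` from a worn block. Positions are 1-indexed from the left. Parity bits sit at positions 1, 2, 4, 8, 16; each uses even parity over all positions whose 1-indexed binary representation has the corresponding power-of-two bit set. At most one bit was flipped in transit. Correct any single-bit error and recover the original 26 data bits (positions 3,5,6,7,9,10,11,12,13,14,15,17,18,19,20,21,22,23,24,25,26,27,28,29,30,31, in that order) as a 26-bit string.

10110000000011011010111001

s1: b1⊕b3⊕b5⊕b7⊕b9⊕b11⊕b13⊕b15⊕b17⊕b19⊕b21⊕b23⊕b25⊕b27⊕b29⊕b31 = 0⊕1⊕0⊕1⊕0⊕0⊕0⊕0⊕0⊕1⊕1⊕0⊕0⊕1⊕0⊕1 = 0
s2: b2⊕b3⊕b6⊕b7⊕b10⊕b11⊕b14⊕b15⊕b18⊕b19⊕b22⊕b23⊕b26⊕b27⊕b30⊕b31 = 1⊕1⊕0⊕1⊕0⊕0⊕0⊕0⊕1⊕1⊕1⊕0⊕1⊕1⊕0⊕1 = 1
s4: b4⊕b5⊕b6⊕b7⊕b12⊕b13⊕b14⊕b15⊕b20⊕b21⊕b22⊕b23⊕b28⊕b29⊕b30⊕b31 = 0⊕0⊕0⊕1⊕0⊕0⊕0⊕0⊕0⊕1⊕1⊕0⊕1⊕0⊕0⊕1 = 1
s8: b8⊕b9⊕b10⊕b11⊕b12⊕b13⊕b14⊕b15⊕b24⊕b25⊕b26⊕b27⊕b28⊕b29⊕b30⊕b31 = 1⊕0⊕0⊕0⊕0⊕0⊕0⊕0⊕1⊕0⊕1⊕1⊕1⊕0⊕0⊕1 = 0
s16: b16⊕b17⊕b18⊕b19⊕b20⊕b21⊕b22⊕b23⊕b24⊕b25⊕b26⊕b27⊕b28⊕b29⊕b30⊕b31 = 1⊕0⊕1⊕1⊕0⊕1⊕1⊕0⊕1⊕0⊕1⊕1⊕1⊕0⊕0⊕1 = 0
Syndrome (s16...s1) = 00110 → position 6.
Flip bit 6: corrected codeword = 0110011100000001011011010111001
Data bits at positions 3,5,6,7,9,10,11,12,13,14,15,17,18,19,20,21,22,23,24,25,26,27,28,29,30,31: 10110000000011011010111001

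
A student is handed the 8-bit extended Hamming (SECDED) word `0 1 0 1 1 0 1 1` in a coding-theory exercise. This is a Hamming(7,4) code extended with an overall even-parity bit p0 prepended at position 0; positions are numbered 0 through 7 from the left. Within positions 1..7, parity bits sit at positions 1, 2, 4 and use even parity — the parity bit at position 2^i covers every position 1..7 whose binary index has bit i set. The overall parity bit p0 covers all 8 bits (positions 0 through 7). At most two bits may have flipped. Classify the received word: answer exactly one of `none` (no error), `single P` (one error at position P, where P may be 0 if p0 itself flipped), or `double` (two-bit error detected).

single 7

s1: b1⊕b3⊕b5⊕b7 = 1⊕1⊕0⊕1 = 1
s2: b2⊕b3⊕b6⊕b7 = 0⊕1⊕1⊕1 = 1
s4: b4⊕b5⊕b6⊕b7 = 1⊕0⊕1⊕1 = 1
Syndrome (s4...s1) = 111 → position 7.
Overall parity (XOR of all 8 bits, including p0): 0⊕1⊕0⊕1⊕1⊕0⊕1⊕1 = 1
Overall=1, syndrome position=7 → single-bit error at position 7.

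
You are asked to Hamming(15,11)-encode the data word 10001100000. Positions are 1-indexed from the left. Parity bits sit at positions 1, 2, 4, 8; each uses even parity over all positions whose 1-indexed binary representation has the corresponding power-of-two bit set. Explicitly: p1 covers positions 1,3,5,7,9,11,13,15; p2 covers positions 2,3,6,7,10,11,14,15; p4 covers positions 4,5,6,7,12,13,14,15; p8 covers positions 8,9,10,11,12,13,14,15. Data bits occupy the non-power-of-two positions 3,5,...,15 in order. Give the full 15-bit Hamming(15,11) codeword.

Place data bits at non-power-of-two positions: b3=1, b5=0, b6=0, b7=0, b9=1, b10=1, b11=0, b12=0, b13=0, b14=0, b15=0.
p1 = XOR of data positions {3,5,7,9,11,13,15} = 1⊕0⊕0⊕1⊕0⊕0⊕0 = 0
p2 = XOR of data positions {3,6,7,10,11,14,15} = 1⊕0⊕0⊕1⊕0⊕0⊕0 = 0
p4 = XOR of data positions {5,6,7,12,13,14,15} = 0⊕0⊕0⊕0⊕0⊕0⊕0 = 0
p8 = XOR of data positions {9,10,11,12,13,14,15} = 1⊕1⊕0⊕0⊕0⊕0⊕0 = 0
Codeword b1..b15 = 001000001100000

001000001100000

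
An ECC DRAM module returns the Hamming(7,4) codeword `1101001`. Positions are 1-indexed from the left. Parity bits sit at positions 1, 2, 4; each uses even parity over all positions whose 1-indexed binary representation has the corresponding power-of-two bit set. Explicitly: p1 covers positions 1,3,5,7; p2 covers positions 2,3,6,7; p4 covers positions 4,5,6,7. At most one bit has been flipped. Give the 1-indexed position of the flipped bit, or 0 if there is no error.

0

s1: b1⊕b3⊕b5⊕b7 = 1⊕0⊕0⊕1 = 0
s2: b2⊕b3⊕b6⊕b7 = 1⊕0⊕0⊕1 = 0
s4: b4⊕b5⊕b6⊕b7 = 1⊕0⊕0⊕1 = 0
Syndrome (s4...s1) = 000 → position 0 (no error).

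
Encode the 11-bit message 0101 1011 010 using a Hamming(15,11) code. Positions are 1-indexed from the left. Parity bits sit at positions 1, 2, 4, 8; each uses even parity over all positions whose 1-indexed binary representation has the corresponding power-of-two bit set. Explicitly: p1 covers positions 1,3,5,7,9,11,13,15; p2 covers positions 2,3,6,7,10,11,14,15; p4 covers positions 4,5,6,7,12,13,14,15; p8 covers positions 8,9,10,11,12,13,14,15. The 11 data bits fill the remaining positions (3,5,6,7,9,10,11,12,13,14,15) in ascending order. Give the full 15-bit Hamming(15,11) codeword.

Place data bits at non-power-of-two positions: b3=0, b5=1, b6=0, b7=1, b9=1, b10=0, b11=1, b12=1, b13=0, b14=1, b15=0.
p1 = XOR of data positions {3,5,7,9,11,13,15} = 0⊕1⊕1⊕1⊕1⊕0⊕0 = 0
p2 = XOR of data positions {3,6,7,10,11,14,15} = 0⊕0⊕1⊕0⊕1⊕1⊕0 = 1
p4 = XOR of data positions {5,6,7,12,13,14,15} = 1⊕0⊕1⊕1⊕0⊕1⊕0 = 0
p8 = XOR of data positions {9,10,11,12,13,14,15} = 1⊕0⊕1⊕1⊕0⊕1⊕0 = 0
Codeword b1..b15 = 010010101011010

010010101011010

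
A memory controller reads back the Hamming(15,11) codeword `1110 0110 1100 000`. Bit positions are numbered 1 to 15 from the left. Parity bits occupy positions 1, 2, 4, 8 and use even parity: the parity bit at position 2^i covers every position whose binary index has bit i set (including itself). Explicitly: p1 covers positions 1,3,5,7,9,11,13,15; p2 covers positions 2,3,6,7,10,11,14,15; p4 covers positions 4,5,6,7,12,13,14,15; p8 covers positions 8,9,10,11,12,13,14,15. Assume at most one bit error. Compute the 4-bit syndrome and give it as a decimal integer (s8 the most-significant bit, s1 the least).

2

s1: b1⊕b3⊕b5⊕b7⊕b9⊕b11⊕b13⊕b15 = 1⊕1⊕0⊕1⊕1⊕0⊕0⊕0 = 0
s2: b2⊕b3⊕b6⊕b7⊕b10⊕b11⊕b14⊕b15 = 1⊕1⊕1⊕1⊕1⊕0⊕0⊕0 = 1
s4: b4⊕b5⊕b6⊕b7⊕b12⊕b13⊕b14⊕b15 = 0⊕0⊕1⊕1⊕0⊕0⊕0⊕0 = 0
s8: b8⊕b9⊕b10⊕b11⊕b12⊕b13⊕b14⊕b15 = 0⊕1⊕1⊕0⊕0⊕0⊕0⊕0 = 0
Syndrome (s8...s1) = 0010 → position 2.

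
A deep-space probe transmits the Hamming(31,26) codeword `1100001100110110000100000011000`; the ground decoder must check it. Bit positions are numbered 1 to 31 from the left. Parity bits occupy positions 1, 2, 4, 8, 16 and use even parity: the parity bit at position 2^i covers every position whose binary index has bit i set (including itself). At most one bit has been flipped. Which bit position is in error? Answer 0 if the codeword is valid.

s1: b1⊕b3⊕b5⊕b7⊕b9⊕b11⊕b13⊕b15⊕b17⊕b19⊕b21⊕b23⊕b25⊕b27⊕b29⊕b31 = 1⊕0⊕0⊕1⊕0⊕1⊕0⊕1⊕0⊕0⊕0⊕0⊕0⊕1⊕0⊕0 = 1
s2: b2⊕b3⊕b6⊕b7⊕b10⊕b11⊕b14⊕b15⊕b18⊕b19⊕b22⊕b23⊕b26⊕b27⊕b30⊕b31 = 1⊕0⊕0⊕1⊕0⊕1⊕1⊕1⊕0⊕0⊕0⊕0⊕0⊕1⊕0⊕0 = 0
s4: b4⊕b5⊕b6⊕b7⊕b12⊕b13⊕b14⊕b15⊕b20⊕b21⊕b22⊕b23⊕b28⊕b29⊕b30⊕b31 = 0⊕0⊕0⊕1⊕1⊕0⊕1⊕1⊕1⊕0⊕0⊕0⊕1⊕0⊕0⊕0 = 0
s8: b8⊕b9⊕b10⊕b11⊕b12⊕b13⊕b14⊕b15⊕b24⊕b25⊕b26⊕b27⊕b28⊕b29⊕b30⊕b31 = 1⊕0⊕0⊕1⊕1⊕0⊕1⊕1⊕0⊕0⊕0⊕1⊕1⊕0⊕0⊕0 = 1
s16: b16⊕b17⊕b18⊕b19⊕b20⊕b21⊕b22⊕b23⊕b24⊕b25⊕b26⊕b27⊕b28⊕b29⊕b30⊕b31 = 0⊕0⊕0⊕0⊕1⊕0⊕0⊕0⊕0⊕0⊕0⊕1⊕1⊕0⊕0⊕0 = 1
Syndrome (s16...s1) = 11001 → position 25.

25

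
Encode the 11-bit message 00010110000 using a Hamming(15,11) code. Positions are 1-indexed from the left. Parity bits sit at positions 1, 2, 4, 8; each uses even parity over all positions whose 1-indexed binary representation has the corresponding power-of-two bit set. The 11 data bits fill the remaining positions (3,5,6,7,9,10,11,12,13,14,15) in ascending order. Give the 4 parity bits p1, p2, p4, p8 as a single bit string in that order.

Place data bits at non-power-of-two positions: b3=0, b5=0, b6=0, b7=1, b9=0, b10=1, b11=1, b12=0, b13=0, b14=0, b15=0.
p1 = XOR of data positions {3,5,7,9,11,13,15} = 0⊕0⊕1⊕0⊕1⊕0⊕0 = 0
p2 = XOR of data positions {3,6,7,10,11,14,15} = 0⊕0⊕1⊕1⊕1⊕0⊕0 = 1
p4 = XOR of data positions {5,6,7,12,13,14,15} = 0⊕0⊕1⊕0⊕0⊕0⊕0 = 1
p8 = XOR of data positions {9,10,11,12,13,14,15} = 0⊕1⊕1⊕0⊕0⊕0⊕0 = 0
Parity bits p1,p2,p4,p8 = 0110

0110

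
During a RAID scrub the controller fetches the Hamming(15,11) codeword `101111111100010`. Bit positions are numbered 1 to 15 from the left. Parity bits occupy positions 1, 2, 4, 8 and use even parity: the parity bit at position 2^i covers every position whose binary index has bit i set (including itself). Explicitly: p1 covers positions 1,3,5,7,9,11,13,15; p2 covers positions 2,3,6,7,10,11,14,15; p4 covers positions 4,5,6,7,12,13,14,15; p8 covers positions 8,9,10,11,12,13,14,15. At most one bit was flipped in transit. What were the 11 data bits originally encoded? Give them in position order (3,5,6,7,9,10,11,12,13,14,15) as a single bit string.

11101100010

s1: b1⊕b3⊕b5⊕b7⊕b9⊕b11⊕b13⊕b15 = 1⊕1⊕1⊕1⊕1⊕0⊕0⊕0 = 1
s2: b2⊕b3⊕b6⊕b7⊕b10⊕b11⊕b14⊕b15 = 0⊕1⊕1⊕1⊕1⊕0⊕1⊕0 = 1
s4: b4⊕b5⊕b6⊕b7⊕b12⊕b13⊕b14⊕b15 = 1⊕1⊕1⊕1⊕0⊕0⊕1⊕0 = 1
s8: b8⊕b9⊕b10⊕b11⊕b12⊕b13⊕b14⊕b15 = 1⊕1⊕1⊕0⊕0⊕0⊕1⊕0 = 0
Syndrome (s8...s1) = 0111 → position 7.
Flip bit 7: corrected codeword = 101111011100010
Data bits at positions 3,5,6,7,9,10,11,12,13,14,15: 11101100010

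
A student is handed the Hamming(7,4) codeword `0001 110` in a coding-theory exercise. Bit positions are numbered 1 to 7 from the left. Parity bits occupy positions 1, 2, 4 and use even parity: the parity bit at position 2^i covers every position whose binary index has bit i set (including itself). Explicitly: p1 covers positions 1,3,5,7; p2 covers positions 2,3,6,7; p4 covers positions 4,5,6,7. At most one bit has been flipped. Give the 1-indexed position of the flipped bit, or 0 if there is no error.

s1: b1⊕b3⊕b5⊕b7 = 0⊕0⊕1⊕0 = 1
s2: b2⊕b3⊕b6⊕b7 = 0⊕0⊕1⊕0 = 1
s4: b4⊕b5⊕b6⊕b7 = 1⊕1⊕1⊕0 = 1
Syndrome (s4...s1) = 111 → position 7.

7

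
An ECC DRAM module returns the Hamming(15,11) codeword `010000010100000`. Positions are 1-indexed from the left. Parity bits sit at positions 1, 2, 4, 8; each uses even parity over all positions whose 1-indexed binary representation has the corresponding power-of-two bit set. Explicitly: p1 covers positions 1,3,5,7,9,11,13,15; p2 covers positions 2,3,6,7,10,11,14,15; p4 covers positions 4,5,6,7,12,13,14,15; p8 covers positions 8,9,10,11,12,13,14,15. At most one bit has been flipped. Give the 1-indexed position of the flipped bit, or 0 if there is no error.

s1: b1⊕b3⊕b5⊕b7⊕b9⊕b11⊕b13⊕b15 = 0⊕0⊕0⊕0⊕0⊕0⊕0⊕0 = 0
s2: b2⊕b3⊕b6⊕b7⊕b10⊕b11⊕b14⊕b15 = 1⊕0⊕0⊕0⊕1⊕0⊕0⊕0 = 0
s4: b4⊕b5⊕b6⊕b7⊕b12⊕b13⊕b14⊕b15 = 0⊕0⊕0⊕0⊕0⊕0⊕0⊕0 = 0
s8: b8⊕b9⊕b10⊕b11⊕b12⊕b13⊕b14⊕b15 = 1⊕0⊕1⊕0⊕0⊕0⊕0⊕0 = 0
Syndrome (s8...s1) = 0000 → position 0 (no error).

0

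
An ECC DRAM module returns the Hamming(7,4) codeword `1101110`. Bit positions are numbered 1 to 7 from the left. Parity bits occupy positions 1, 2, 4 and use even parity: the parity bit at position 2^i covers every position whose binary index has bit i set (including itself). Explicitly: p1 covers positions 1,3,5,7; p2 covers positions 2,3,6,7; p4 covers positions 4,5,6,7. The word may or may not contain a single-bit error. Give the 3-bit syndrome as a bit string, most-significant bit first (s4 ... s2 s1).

100

s1: b1⊕b3⊕b5⊕b7 = 1⊕0⊕1⊕0 = 0
s2: b2⊕b3⊕b6⊕b7 = 1⊕0⊕1⊕0 = 0
s4: b4⊕b5⊕b6⊕b7 = 1⊕1⊕1⊕0 = 1
Syndrome (s4...s1) = 100 → position 4.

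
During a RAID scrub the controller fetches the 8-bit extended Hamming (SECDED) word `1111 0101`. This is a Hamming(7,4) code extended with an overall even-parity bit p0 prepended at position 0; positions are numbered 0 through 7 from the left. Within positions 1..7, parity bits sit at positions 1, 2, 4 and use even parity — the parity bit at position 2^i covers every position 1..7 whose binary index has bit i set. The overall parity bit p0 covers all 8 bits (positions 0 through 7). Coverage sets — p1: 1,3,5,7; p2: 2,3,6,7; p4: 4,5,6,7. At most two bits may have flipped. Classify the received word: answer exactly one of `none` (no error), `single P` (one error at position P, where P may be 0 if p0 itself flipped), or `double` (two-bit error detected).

double

s1: b1⊕b3⊕b5⊕b7 = 1⊕1⊕1⊕1 = 0
s2: b2⊕b3⊕b6⊕b7 = 1⊕1⊕0⊕1 = 1
s4: b4⊕b5⊕b6⊕b7 = 0⊕1⊕0⊕1 = 0
Syndrome (s4...s1) = 010 → position 2.
Overall parity (XOR of all 8 bits, including p0): 1⊕1⊕1⊕1⊕0⊕1⊕0⊕1 = 0
Overall=0, syndrome position=2 → double-bit error detected (uncorrectable).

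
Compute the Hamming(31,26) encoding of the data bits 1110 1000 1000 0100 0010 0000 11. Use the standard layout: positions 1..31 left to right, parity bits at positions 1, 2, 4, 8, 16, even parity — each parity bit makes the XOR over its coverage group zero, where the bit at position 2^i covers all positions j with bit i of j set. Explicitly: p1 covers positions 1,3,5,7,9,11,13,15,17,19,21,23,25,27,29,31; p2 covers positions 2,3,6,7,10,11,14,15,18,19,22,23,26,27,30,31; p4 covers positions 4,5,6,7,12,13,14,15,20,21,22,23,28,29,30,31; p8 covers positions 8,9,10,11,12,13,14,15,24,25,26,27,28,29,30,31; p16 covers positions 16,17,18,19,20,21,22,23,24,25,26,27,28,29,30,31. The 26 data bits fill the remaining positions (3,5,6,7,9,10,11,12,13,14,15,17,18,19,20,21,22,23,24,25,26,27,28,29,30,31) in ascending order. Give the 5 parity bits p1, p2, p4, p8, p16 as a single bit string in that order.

01110

Place data bits at non-power-of-two positions: b3=1, b5=1, b6=1, b7=0, b9=1, b10=0, b11=0, b12=0, b13=1, b14=0, b15=0, b17=0, b18=0, b19=1, b20=0, b21=0, b22=0, b23=0, b24=1, b25=0, b26=0, b27=0, b28=0, b29=0, b30=1, b31=1.
p1 = XOR of data positions {3,5,7,9,11,13,15,17,19,21,23,25,27,29,31} = 1⊕1⊕0⊕1⊕0⊕1⊕0⊕0⊕1⊕0⊕0⊕0⊕0⊕0⊕1 = 0
p2 = XOR of data positions {3,6,7,10,11,14,15,18,19,22,23,26,27,30,31} = 1⊕1⊕0⊕0⊕0⊕0⊕0⊕0⊕1⊕0⊕0⊕0⊕0⊕1⊕1 = 1
p4 = XOR of data positions {5,6,7,12,13,14,15,20,21,22,23,28,29,30,31} = 1⊕1⊕0⊕0⊕1⊕0⊕0⊕0⊕0⊕0⊕0⊕0⊕0⊕1⊕1 = 1
p8 = XOR of data positions {9,10,11,12,13,14,15,24,25,26,27,28,29,30,31} = 1⊕0⊕0⊕0⊕1⊕0⊕0⊕1⊕0⊕0⊕0⊕0⊕0⊕1⊕1 = 1
p16 = XOR of data positions {17,18,19,20,21,22,23,24,25,26,27,28,29,30,31} = 0⊕0⊕1⊕0⊕0⊕0⊕0⊕1⊕0⊕0⊕0⊕0⊕0⊕1⊕1 = 0
Parity bits p1,p2,p4,p8,p16 = 01110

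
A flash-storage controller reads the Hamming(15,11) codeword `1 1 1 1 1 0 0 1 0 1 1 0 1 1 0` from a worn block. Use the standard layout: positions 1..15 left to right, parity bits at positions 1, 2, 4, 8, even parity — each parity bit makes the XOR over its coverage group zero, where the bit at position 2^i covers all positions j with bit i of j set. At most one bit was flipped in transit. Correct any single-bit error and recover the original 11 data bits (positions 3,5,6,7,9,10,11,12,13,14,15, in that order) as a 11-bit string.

s1: b1⊕b3⊕b5⊕b7⊕b9⊕b11⊕b13⊕b15 = 1⊕1⊕1⊕0⊕0⊕1⊕1⊕0 = 1
s2: b2⊕b3⊕b6⊕b7⊕b10⊕b11⊕b14⊕b15 = 1⊕1⊕0⊕0⊕1⊕1⊕1⊕0 = 1
s4: b4⊕b5⊕b6⊕b7⊕b12⊕b13⊕b14⊕b15 = 1⊕1⊕0⊕0⊕0⊕1⊕1⊕0 = 0
s8: b8⊕b9⊕b10⊕b11⊕b12⊕b13⊕b14⊕b15 = 1⊕0⊕1⊕1⊕0⊕1⊕1⊕0 = 1
Syndrome (s8...s1) = 1011 → position 11.
Flip bit 11: corrected codeword = 111110010100110
Data bits at positions 3,5,6,7,9,10,11,12,13,14,15: 11000100110

11000100110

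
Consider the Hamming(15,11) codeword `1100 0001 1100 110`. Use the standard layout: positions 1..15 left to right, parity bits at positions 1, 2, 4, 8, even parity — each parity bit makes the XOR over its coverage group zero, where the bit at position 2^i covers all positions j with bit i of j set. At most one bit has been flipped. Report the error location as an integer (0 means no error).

s1: b1⊕b3⊕b5⊕b7⊕b9⊕b11⊕b13⊕b15 = 1⊕0⊕0⊕0⊕1⊕0⊕1⊕0 = 1
s2: b2⊕b3⊕b6⊕b7⊕b10⊕b11⊕b14⊕b15 = 1⊕0⊕0⊕0⊕1⊕0⊕1⊕0 = 1
s4: b4⊕b5⊕b6⊕b7⊕b12⊕b13⊕b14⊕b15 = 0⊕0⊕0⊕0⊕0⊕1⊕1⊕0 = 0
s8: b8⊕b9⊕b10⊕b11⊕b12⊕b13⊕b14⊕b15 = 1⊕1⊕1⊕0⊕0⊕1⊕1⊕0 = 1
Syndrome (s8...s1) = 1011 → position 11.

11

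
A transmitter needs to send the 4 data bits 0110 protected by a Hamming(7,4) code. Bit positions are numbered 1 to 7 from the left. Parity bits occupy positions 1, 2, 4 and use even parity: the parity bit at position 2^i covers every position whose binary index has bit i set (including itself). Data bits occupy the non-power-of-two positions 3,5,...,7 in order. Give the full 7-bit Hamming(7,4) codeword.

Place data bits at non-power-of-two positions: b3=0, b5=1, b6=1, b7=0.
p1 = XOR of data positions {3,5,7} = 0⊕1⊕0 = 1
p2 = XOR of data positions {3,6,7} = 0⊕1⊕0 = 1
p4 = XOR of data positions {5,6,7} = 1⊕1⊕0 = 0
Codeword b1..b7 = 1100110

1100110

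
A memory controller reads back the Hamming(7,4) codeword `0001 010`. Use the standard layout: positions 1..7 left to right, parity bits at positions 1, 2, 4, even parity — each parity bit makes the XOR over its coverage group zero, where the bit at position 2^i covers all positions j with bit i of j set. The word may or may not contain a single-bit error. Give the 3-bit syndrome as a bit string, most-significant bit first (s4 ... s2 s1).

s1: b1⊕b3⊕b5⊕b7 = 0⊕0⊕0⊕0 = 0
s2: b2⊕b3⊕b6⊕b7 = 0⊕0⊕1⊕0 = 1
s4: b4⊕b5⊕b6⊕b7 = 1⊕0⊕1⊕0 = 0
Syndrome (s4...s1) = 010 → position 2.

010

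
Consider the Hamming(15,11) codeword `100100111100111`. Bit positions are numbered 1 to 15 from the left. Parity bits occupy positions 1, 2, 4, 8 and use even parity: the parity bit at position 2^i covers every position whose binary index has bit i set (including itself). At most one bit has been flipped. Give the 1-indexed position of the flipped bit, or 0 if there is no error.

s1: b1⊕b3⊕b5⊕b7⊕b9⊕b11⊕b13⊕b15 = 1⊕0⊕0⊕1⊕1⊕0⊕1⊕1 = 1
s2: b2⊕b3⊕b6⊕b7⊕b10⊕b11⊕b14⊕b15 = 0⊕0⊕0⊕1⊕1⊕0⊕1⊕1 = 0
s4: b4⊕b5⊕b6⊕b7⊕b12⊕b13⊕b14⊕b15 = 1⊕0⊕0⊕1⊕0⊕1⊕1⊕1 = 1
s8: b8⊕b9⊕b10⊕b11⊕b12⊕b13⊕b14⊕b15 = 1⊕1⊕1⊕0⊕0⊕1⊕1⊕1 = 0
Syndrome (s8...s1) = 0101 → position 5.

5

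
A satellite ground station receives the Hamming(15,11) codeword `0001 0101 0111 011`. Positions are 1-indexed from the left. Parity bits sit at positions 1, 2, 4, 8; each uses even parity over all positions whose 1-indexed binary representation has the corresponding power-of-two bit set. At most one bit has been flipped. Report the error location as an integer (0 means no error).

s1: b1⊕b3⊕b5⊕b7⊕b9⊕b11⊕b13⊕b15 = 0⊕0⊕0⊕0⊕0⊕1⊕0⊕1 = 0
s2: b2⊕b3⊕b6⊕b7⊕b10⊕b11⊕b14⊕b15 = 0⊕0⊕1⊕0⊕1⊕1⊕1⊕1 = 1
s4: b4⊕b5⊕b6⊕b7⊕b12⊕b13⊕b14⊕b15 = 1⊕0⊕1⊕0⊕1⊕0⊕1⊕1 = 1
s8: b8⊕b9⊕b10⊕b11⊕b12⊕b13⊕b14⊕b15 = 1⊕0⊕1⊕1⊕1⊕0⊕1⊕1 = 0
Syndrome (s8...s1) = 0110 → position 6.

6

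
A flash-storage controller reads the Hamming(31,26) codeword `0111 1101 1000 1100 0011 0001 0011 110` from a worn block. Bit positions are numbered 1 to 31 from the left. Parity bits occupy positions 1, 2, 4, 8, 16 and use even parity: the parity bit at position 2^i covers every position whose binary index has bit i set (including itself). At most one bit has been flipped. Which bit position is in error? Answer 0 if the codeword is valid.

31

s1: b1⊕b3⊕b5⊕b7⊕b9⊕b11⊕b13⊕b15⊕b17⊕b19⊕b21⊕b23⊕b25⊕b27⊕b29⊕b31 = 0⊕1⊕1⊕0⊕1⊕0⊕1⊕0⊕0⊕1⊕0⊕0⊕0⊕1⊕1⊕0 = 1
s2: b2⊕b3⊕b6⊕b7⊕b10⊕b11⊕b14⊕b15⊕b18⊕b19⊕b22⊕b23⊕b26⊕b27⊕b30⊕b31 = 1⊕1⊕1⊕0⊕0⊕0⊕1⊕0⊕0⊕1⊕0⊕0⊕0⊕1⊕1⊕0 = 1
s4: b4⊕b5⊕b6⊕b7⊕b12⊕b13⊕b14⊕b15⊕b20⊕b21⊕b22⊕b23⊕b28⊕b29⊕b30⊕b31 = 1⊕1⊕1⊕0⊕0⊕1⊕1⊕0⊕1⊕0⊕0⊕0⊕1⊕1⊕1⊕0 = 1
s8: b8⊕b9⊕b10⊕b11⊕b12⊕b13⊕b14⊕b15⊕b24⊕b25⊕b26⊕b27⊕b28⊕b29⊕b30⊕b31 = 1⊕1⊕0⊕0⊕0⊕1⊕1⊕0⊕1⊕0⊕0⊕1⊕1⊕1⊕1⊕0 = 1
s16: b16⊕b17⊕b18⊕b19⊕b20⊕b21⊕b22⊕b23⊕b24⊕b25⊕b26⊕b27⊕b28⊕b29⊕b30⊕b31 = 0⊕0⊕0⊕1⊕1⊕0⊕0⊕0⊕1⊕0⊕0⊕1⊕1⊕1⊕1⊕0 = 1
Syndrome (s16...s1) = 11111 → position 31.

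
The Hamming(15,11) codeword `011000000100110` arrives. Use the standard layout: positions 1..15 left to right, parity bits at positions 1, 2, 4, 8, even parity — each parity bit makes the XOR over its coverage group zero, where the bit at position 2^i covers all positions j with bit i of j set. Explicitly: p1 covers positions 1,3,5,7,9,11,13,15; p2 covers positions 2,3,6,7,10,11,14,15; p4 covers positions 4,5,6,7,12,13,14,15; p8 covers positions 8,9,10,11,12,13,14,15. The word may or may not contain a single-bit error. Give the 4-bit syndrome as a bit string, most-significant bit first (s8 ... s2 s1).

1000

s1: b1⊕b3⊕b5⊕b7⊕b9⊕b11⊕b13⊕b15 = 0⊕1⊕0⊕0⊕0⊕0⊕1⊕0 = 0
s2: b2⊕b3⊕b6⊕b7⊕b10⊕b11⊕b14⊕b15 = 1⊕1⊕0⊕0⊕1⊕0⊕1⊕0 = 0
s4: b4⊕b5⊕b6⊕b7⊕b12⊕b13⊕b14⊕b15 = 0⊕0⊕0⊕0⊕0⊕1⊕1⊕0 = 0
s8: b8⊕b9⊕b10⊕b11⊕b12⊕b13⊕b14⊕b15 = 0⊕0⊕1⊕0⊕0⊕1⊕1⊕0 = 1
Syndrome (s8...s1) = 1000 → position 8.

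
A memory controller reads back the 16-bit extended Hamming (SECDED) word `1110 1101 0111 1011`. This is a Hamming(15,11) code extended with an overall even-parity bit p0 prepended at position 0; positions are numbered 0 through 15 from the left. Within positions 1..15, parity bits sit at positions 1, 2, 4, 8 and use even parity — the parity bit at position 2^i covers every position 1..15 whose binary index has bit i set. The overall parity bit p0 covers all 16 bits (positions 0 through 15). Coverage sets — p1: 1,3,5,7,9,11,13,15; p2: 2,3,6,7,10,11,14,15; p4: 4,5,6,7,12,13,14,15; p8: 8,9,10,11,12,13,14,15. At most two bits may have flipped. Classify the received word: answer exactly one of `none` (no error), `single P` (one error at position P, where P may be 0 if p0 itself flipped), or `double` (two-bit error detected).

s1: b1⊕b3⊕b5⊕b7⊕b9⊕b11⊕b13⊕b15 = 1⊕0⊕1⊕1⊕1⊕1⊕0⊕1 = 0
s2: b2⊕b3⊕b6⊕b7⊕b10⊕b11⊕b14⊕b15 = 1⊕0⊕0⊕1⊕1⊕1⊕1⊕1 = 0
s4: b4⊕b5⊕b6⊕b7⊕b12⊕b13⊕b14⊕b15 = 1⊕1⊕0⊕1⊕1⊕0⊕1⊕1 = 0
s8: b8⊕b9⊕b10⊕b11⊕b12⊕b13⊕b14⊕b15 = 0⊕1⊕1⊕1⊕1⊕0⊕1⊕1 = 0
Syndrome (s8...s1) = 0000 → position 0 (no error).
Overall parity (XOR of all 16 bits, including p0): 1⊕1⊕1⊕0⊕1⊕1⊕0⊕1⊕0⊕1⊕1⊕1⊕1⊕0⊕1⊕1 = 0
Overall=0, syndrome position=0 → no error.

none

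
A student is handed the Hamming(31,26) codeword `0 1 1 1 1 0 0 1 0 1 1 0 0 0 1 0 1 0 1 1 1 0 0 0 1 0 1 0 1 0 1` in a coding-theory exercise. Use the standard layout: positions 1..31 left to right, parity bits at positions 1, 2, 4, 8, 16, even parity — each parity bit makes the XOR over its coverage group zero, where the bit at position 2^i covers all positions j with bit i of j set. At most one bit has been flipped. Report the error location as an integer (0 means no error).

5

s1: b1⊕b3⊕b5⊕b7⊕b9⊕b11⊕b13⊕b15⊕b17⊕b19⊕b21⊕b23⊕b25⊕b27⊕b29⊕b31 = 0⊕1⊕1⊕0⊕0⊕1⊕0⊕1⊕1⊕1⊕1⊕0⊕1⊕1⊕1⊕1 = 1
s2: b2⊕b3⊕b6⊕b7⊕b10⊕b11⊕b14⊕b15⊕b18⊕b19⊕b22⊕b23⊕b26⊕b27⊕b30⊕b31 = 1⊕1⊕0⊕0⊕1⊕1⊕0⊕1⊕0⊕1⊕0⊕0⊕0⊕1⊕0⊕1 = 0
s4: b4⊕b5⊕b6⊕b7⊕b12⊕b13⊕b14⊕b15⊕b20⊕b21⊕b22⊕b23⊕b28⊕b29⊕b30⊕b31 = 1⊕1⊕0⊕0⊕0⊕0⊕0⊕1⊕1⊕1⊕0⊕0⊕0⊕1⊕0⊕1 = 1
s8: b8⊕b9⊕b10⊕b11⊕b12⊕b13⊕b14⊕b15⊕b24⊕b25⊕b26⊕b27⊕b28⊕b29⊕b30⊕b31 = 1⊕0⊕1⊕1⊕0⊕0⊕0⊕1⊕0⊕1⊕0⊕1⊕0⊕1⊕0⊕1 = 0
s16: b16⊕b17⊕b18⊕b19⊕b20⊕b21⊕b22⊕b23⊕b24⊕b25⊕b26⊕b27⊕b28⊕b29⊕b30⊕b31 = 0⊕1⊕0⊕1⊕1⊕1⊕0⊕0⊕0⊕1⊕0⊕1⊕0⊕1⊕0⊕1 = 0
Syndrome (s16...s1) = 00101 → position 5.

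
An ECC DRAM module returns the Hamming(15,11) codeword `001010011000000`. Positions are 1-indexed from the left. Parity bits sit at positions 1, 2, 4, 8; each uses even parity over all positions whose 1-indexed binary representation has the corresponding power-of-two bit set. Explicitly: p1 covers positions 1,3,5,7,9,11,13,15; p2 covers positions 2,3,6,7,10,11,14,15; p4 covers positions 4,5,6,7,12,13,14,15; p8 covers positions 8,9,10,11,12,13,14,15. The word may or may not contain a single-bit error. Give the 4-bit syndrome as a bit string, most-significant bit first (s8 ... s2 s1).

s1: b1⊕b3⊕b5⊕b7⊕b9⊕b11⊕b13⊕b15 = 0⊕1⊕1⊕0⊕1⊕0⊕0⊕0 = 1
s2: b2⊕b3⊕b6⊕b7⊕b10⊕b11⊕b14⊕b15 = 0⊕1⊕0⊕0⊕0⊕0⊕0⊕0 = 1
s4: b4⊕b5⊕b6⊕b7⊕b12⊕b13⊕b14⊕b15 = 0⊕1⊕0⊕0⊕0⊕0⊕0⊕0 = 1
s8: b8⊕b9⊕b10⊕b11⊕b12⊕b13⊕b14⊕b15 = 1⊕1⊕0⊕0⊕0⊕0⊕0⊕0 = 0
Syndrome (s8...s1) = 0111 → position 7.

0111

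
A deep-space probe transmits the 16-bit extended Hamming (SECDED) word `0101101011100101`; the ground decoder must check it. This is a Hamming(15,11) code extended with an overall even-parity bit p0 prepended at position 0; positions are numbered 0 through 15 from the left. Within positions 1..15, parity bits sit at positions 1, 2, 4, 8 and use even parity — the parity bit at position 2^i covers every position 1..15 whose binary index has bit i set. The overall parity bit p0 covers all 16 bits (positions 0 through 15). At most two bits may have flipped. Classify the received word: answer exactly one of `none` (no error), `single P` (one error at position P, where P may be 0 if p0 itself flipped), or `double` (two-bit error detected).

single 9

s1: b1⊕b3⊕b5⊕b7⊕b9⊕b11⊕b13⊕b15 = 1⊕1⊕0⊕0⊕1⊕0⊕1⊕1 = 1
s2: b2⊕b3⊕b6⊕b7⊕b10⊕b11⊕b14⊕b15 = 0⊕1⊕1⊕0⊕1⊕0⊕0⊕1 = 0
s4: b4⊕b5⊕b6⊕b7⊕b12⊕b13⊕b14⊕b15 = 1⊕0⊕1⊕0⊕0⊕1⊕0⊕1 = 0
s8: b8⊕b9⊕b10⊕b11⊕b12⊕b13⊕b14⊕b15 = 1⊕1⊕1⊕0⊕0⊕1⊕0⊕1 = 1
Syndrome (s8...s1) = 1001 → position 9.
Overall parity (XOR of all 16 bits, including p0): 0⊕1⊕0⊕1⊕1⊕0⊕1⊕0⊕1⊕1⊕1⊕0⊕0⊕1⊕0⊕1 = 1
Overall=1, syndrome position=9 → single-bit error at position 9.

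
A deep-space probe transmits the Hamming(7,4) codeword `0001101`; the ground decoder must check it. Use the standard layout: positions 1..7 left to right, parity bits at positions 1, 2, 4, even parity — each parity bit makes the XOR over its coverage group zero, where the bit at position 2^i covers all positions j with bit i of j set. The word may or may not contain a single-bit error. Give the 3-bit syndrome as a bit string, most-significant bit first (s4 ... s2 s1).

110

s1: b1⊕b3⊕b5⊕b7 = 0⊕0⊕1⊕1 = 0
s2: b2⊕b3⊕b6⊕b7 = 0⊕0⊕0⊕1 = 1
s4: b4⊕b5⊕b6⊕b7 = 1⊕1⊕0⊕1 = 1
Syndrome (s4...s1) = 110 → position 6.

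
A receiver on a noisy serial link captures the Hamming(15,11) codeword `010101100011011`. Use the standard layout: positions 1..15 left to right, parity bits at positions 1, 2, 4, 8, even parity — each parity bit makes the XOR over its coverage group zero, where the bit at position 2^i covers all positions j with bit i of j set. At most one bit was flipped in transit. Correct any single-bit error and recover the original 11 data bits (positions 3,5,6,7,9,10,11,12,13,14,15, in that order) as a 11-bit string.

s1: b1⊕b3⊕b5⊕b7⊕b9⊕b11⊕b13⊕b15 = 0⊕0⊕0⊕1⊕0⊕1⊕0⊕1 = 1
s2: b2⊕b3⊕b6⊕b7⊕b10⊕b11⊕b14⊕b15 = 1⊕0⊕1⊕1⊕0⊕1⊕1⊕1 = 0
s4: b4⊕b5⊕b6⊕b7⊕b12⊕b13⊕b14⊕b15 = 1⊕0⊕1⊕1⊕1⊕0⊕1⊕1 = 0
s8: b8⊕b9⊕b10⊕b11⊕b12⊕b13⊕b14⊕b15 = 0⊕0⊕0⊕1⊕1⊕0⊕1⊕1 = 0
Syndrome (s8...s1) = 0001 → position 1.
Flip bit 1: corrected codeword = 110101100011011
Data bits at positions 3,5,6,7,9,10,11,12,13,14,15: 00110011011

00110011011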